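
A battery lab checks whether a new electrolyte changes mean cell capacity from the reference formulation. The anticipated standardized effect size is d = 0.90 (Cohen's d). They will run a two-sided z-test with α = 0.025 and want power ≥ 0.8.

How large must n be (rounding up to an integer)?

For power 0.8 need Φ(δ − z_{0.0125}) = 0.8, so δ = z_{0.0125} + z_{0.20} = 2.241 + 0.842 = 3.083.
(The Φ(−δ − z_{α/2}) term is vanishingly small for δ > 0 and is dropped in the standard sample-size formula.)
δ = d·√n ⇒ n = (δ/d)² = (3.083 / 0.90)² = 11.73.
Round up to the next whole unit.

n = 12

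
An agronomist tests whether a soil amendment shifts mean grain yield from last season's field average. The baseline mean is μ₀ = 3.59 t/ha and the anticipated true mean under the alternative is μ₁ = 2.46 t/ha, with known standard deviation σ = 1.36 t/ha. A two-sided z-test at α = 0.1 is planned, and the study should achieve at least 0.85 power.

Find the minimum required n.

Standardized effect: d = |μ₁ − μ₀| / σ = |2.46 − 3.59| / 1.36 = 0.8309
Set Φ(δ − 1.645) = 0.85; then δ − 1.645 = Φ⁻¹(0.85) = 1.036, giving δ = 2.681.
(Ignoring the negligible lower-tail rejection probability gives the usual closed-form inversion.)
δ = d·√n ⇒ n = (δ/d)² = (2.681 / 0.8309)² = 10.41.
Rounding up, n = 11.

n = 11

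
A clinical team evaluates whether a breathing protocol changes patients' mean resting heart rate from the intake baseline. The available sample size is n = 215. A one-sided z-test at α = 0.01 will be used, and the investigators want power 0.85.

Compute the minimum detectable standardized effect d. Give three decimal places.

d ≈ 0.229

Need Φ(δ − 2.326) = 0.85, so δ = 2.326 + 1.036 = 3.363.
δ = d·√n ⇒ d = δ/√n = 3.363/√215 = 0.2293.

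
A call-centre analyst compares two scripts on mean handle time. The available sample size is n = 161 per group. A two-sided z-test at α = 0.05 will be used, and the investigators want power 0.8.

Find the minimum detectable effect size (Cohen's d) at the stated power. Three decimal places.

d ≈ 0.312

Need Φ(δ − 1.960) = 0.8, so δ = 1.960 + 0.842 = 2.802.
(Lower-tail contribution to power is negligible for δ > 0.)
δ = d·√(n/2) ⇒ d = δ/√(n/2) = 2.802/√(161/2) = 0.3123.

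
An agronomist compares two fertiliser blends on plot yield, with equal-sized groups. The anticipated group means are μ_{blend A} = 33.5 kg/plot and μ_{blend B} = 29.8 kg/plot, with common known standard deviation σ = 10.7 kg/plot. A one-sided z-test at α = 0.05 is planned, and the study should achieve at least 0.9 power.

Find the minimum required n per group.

Standardized effect: d = |μ_{blend A} − μ_{blend B}| / σ = |33.5 − 29.8| / 10.7 = 0.3458
Set Φ(δ − 1.645) = 0.9; then δ − 1.645 = Φ⁻¹(0.9) = 1.282, giving δ = 2.926.
δ = d·√(n/2) ⇒ n = 2(δ/d)² = 2 × (2.926 / 0.3458)² = 143.24.
Round up to the next whole unit.

n = 144 per group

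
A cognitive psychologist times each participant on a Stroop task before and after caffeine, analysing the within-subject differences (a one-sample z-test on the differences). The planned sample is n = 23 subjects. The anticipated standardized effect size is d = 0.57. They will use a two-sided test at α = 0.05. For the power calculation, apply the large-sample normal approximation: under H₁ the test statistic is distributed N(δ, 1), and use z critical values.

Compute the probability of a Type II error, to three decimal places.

β ≈ 0.220

Noncentrality parameter: δ = d·√n = 0.57 × √23 = 2.7336
Critical value for a two-sided test at α = 0.05: z_{α/2} = 1.960.
Power = Φ(δ − 1.960) + Φ(−δ − 1.960) = Φ(0.774) + Φ(-4.694) = 0.7804 + 0.0000 = 0.7804.
Type II error: β = 1 − power = 1 − 0.7804 = 0.2196.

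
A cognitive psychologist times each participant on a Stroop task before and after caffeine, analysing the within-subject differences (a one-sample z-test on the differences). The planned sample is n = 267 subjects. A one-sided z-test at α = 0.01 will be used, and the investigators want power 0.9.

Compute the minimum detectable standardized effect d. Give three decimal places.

Required noncentrality: δ = z_{0.01} + z_{0.10} = 2.326 + 1.282 = 3.608.
δ = d·√n ⇒ d = δ/√n = 3.608/√267 = 0.2208.

d ≈ 0.221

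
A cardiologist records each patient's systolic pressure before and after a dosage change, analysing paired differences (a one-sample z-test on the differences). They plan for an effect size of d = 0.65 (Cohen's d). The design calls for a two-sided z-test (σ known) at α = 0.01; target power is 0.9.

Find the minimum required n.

n = 36

For power 0.9 need Φ(δ − z_{0.005}) = 0.9, so δ = z_{0.005} + z_{0.10} = 2.576 + 1.282 = 3.857.
(Ignoring the negligible lower-tail rejection probability gives the usual closed-form inversion.)
δ = d·√n ⇒ n = (δ/d)² = (3.857 / 0.65)² = 35.22.
Round up to the next whole unit.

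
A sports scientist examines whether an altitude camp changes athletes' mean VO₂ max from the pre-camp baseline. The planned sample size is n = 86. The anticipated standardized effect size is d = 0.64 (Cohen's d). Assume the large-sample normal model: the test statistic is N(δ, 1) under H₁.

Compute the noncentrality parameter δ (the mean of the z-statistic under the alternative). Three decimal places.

The noncentrality parameter scales effect size by the design's sample-size factor: δ = d·√n = 0.64 × √86 = 5.9351

δ ≈ 5.935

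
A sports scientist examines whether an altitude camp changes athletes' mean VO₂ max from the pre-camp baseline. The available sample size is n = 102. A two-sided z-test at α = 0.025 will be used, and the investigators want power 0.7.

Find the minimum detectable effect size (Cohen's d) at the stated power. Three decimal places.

d ≈ 0.274

Required noncentrality: δ = z_{0.0125} + z_{0.30} = 2.241 + 0.524 = 2.766.
(The second rejection-region term Φ(−δ − z_{α/2}) is negligible and dropped.)
δ = d·√n ⇒ d = δ/√n = 2.766/√102 = 0.2739.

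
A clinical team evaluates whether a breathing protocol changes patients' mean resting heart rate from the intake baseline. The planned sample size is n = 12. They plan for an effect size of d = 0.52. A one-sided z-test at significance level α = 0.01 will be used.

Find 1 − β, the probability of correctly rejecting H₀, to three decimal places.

Noncentrality parameter: δ = d·√n = 0.52 × √12 = 1.8013
One-sided α = 0.01 → critical value z_{0.01} = 2.326.
Power = P(Z > 2.326 − δ) = Φ(-0.525) = 0.2998.

Power ≈ 0.300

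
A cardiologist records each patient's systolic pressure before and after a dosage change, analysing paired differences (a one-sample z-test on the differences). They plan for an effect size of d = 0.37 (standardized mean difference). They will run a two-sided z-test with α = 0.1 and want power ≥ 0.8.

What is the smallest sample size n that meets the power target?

Set Φ(δ − 1.645) = 0.8; then δ − 1.645 = Φ⁻¹(0.8) = 0.842, giving δ = 2.486.
(The Φ(−δ − z_{α/2}) term is vanishingly small for δ > 0 and is dropped in the standard sample-size formula.)
δ = d·√n ⇒ n = (δ/d)² = (2.486 / 0.37)² = 45.16.
Rounding up, n = 46.

n = 46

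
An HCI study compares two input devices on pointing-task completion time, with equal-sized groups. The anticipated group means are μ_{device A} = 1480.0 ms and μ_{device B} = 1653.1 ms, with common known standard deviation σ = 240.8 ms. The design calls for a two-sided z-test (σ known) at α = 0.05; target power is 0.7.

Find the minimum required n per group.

n = 24 per group

Standardized effect: d = |μ_{device A} − μ_{device B}| / σ = |1480.0 − 1653.1| / 240.8 = 0.7189
Set Φ(δ − 1.960) = 0.7; then δ − 1.960 = Φ⁻¹(0.7) = 0.524, giving δ = 2.484.
(For δ > 0 the lower-tail rejection region contributes negligibly to power, so the one-term inversion is standard.)
δ = d·√(n/2) ⇒ n = 2(δ/d)² = 2 × (2.484 / 0.7189)² = 23.89.
Round up to the next whole unit.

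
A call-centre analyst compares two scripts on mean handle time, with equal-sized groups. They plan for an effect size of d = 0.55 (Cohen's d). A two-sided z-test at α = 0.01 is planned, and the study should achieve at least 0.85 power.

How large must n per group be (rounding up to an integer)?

n = 87 per group

For power 0.85 need Φ(δ − z_{0.005}) = 0.85, so δ = z_{0.005} + z_{0.15} = 2.576 + 1.036 = 3.612.
(Ignoring the negligible lower-tail rejection probability gives the usual closed-form inversion.)
δ = d·√(n/2) ⇒ n = 2(δ/d)² = 2 × (3.612 / 0.55)² = 86.27.
Rounding up, n = 87 per group.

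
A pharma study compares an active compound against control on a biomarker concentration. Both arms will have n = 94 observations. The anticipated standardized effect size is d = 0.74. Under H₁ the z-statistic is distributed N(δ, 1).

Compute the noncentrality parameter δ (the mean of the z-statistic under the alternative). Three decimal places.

The noncentrality parameter scales effect size by the design's sample-size factor: δ = d·√(n/2) = 0.74 × √(94/2) = 5.0732

δ ≈ 5.073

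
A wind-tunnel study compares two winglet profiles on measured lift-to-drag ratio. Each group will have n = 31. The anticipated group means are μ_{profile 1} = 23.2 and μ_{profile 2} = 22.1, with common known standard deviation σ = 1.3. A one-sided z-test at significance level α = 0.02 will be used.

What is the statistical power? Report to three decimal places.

Power ≈ 0.899

Standardized effect: d = |μ_{profile 1} − μ_{profile 2}| / σ = |23.2 − 22.1| / 1.3 = 0.8462
Noncentrality parameter: δ = d·√(n/2) = 0.8462 × √(31/2) = 3.3313
One-sided α = 0.02 → critical value z_{0.02} = 2.054.
Power = Φ(δ − 2.054) = Φ(1.278) = 0.8993.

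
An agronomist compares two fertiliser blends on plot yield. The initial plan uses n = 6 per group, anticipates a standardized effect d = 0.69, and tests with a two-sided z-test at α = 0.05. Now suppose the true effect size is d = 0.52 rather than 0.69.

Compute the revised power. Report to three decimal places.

Power ≈ 0.147

With d = 0.52: δ = d·√(n/2) = 0.52 × √(6/2) = 0.9007. Critical value z_{0.025} = 1.960.
Revised power = Φ(δ − 1.960) + Φ(−δ − 1.960) = Φ(-1.059) + Φ(-2.861) = 0.1447 + 0.0021 = 0.1468.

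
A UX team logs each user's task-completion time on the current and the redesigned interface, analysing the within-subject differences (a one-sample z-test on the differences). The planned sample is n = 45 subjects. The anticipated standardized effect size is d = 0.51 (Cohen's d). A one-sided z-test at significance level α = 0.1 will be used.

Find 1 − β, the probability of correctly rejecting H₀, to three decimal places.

Noncentrality parameter: δ = d·√n = 0.51 × √45 = 3.4212
Critical value for a one-sided test at α = 0.1: z_α = 1.282.
Power = Φ(δ − 1.282) = Φ(2.140) = 0.9838.

Power ≈ 0.984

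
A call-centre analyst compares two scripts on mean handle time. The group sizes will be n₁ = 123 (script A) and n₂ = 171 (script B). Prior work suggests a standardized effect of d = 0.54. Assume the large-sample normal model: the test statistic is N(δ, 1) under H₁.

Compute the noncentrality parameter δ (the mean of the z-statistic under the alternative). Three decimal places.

δ = d / √(1/n₁ + 1/n₂) = 0.54 / √(1/123 + 1/171) = 4.5674

δ ≈ 4.567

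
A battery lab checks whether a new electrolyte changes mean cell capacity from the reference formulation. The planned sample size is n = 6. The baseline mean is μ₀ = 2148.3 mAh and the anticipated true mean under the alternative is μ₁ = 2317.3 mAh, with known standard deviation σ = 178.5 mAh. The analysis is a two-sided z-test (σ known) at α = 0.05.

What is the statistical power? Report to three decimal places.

Standardized effect: d = |μ₁ − μ₀| / σ = |2317.3 − 2148.3| / 178.5 = 0.9468
Noncentrality parameter: δ = d·√n = 0.9468 × √6 = 2.3191
Two-sided α = 0.05 → critical value z_{0.025} = 1.960.
Power = Φ(δ − 1.960) + Φ(−δ − 1.960) = Φ(0.359) + Φ(-4.279) = 0.6403 + 0.0000 = 0.6403.

Power ≈ 0.640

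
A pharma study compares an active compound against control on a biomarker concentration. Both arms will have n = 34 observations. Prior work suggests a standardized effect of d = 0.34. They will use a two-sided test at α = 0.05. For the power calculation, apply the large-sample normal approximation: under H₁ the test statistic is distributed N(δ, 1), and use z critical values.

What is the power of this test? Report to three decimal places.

Power ≈ 0.289

Noncentrality parameter: δ = d·√(n/2) = 0.34 × √(34/2) = 1.4019
Critical value for a two-sided test at α = 0.05: z_{α/2} = 1.960.
Power = Φ(δ − 1.960) + Φ(−δ − 1.960) = Φ(-0.558) + Φ(-3.362) = 0.2884 + 0.0004 = 0.2888.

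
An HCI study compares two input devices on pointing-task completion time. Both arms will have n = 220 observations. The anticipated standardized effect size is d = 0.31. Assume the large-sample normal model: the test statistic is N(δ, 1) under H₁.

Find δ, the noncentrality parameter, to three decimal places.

δ ≈ 3.251

δ = d·√(n/2) = 0.31 × √(220/2) = 3.2513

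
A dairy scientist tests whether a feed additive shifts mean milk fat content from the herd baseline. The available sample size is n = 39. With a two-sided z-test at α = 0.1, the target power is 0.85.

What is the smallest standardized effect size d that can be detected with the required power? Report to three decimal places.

d ≈ 0.429

Required noncentrality: δ = z_{0.05} + z_{0.15} = 1.645 + 1.036 = 2.681.
(Lower-tail contribution to power is negligible for δ > 0.)
δ = d·√n ⇒ d = δ/√n = 2.681/√39 = 0.4293.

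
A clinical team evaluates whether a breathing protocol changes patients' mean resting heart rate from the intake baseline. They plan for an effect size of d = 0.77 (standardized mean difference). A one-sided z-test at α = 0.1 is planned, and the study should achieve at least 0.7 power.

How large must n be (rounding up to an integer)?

For power 0.7 need Φ(δ − z_{0.1}) = 0.7, so δ = z_{0.1} + z_{0.30} = 1.282 + 0.524 = 1.806.
δ = d·√n ⇒ n = (δ/d)² = (1.806 / 0.77)² = 5.50.
Rounding up, n = 6.

n = 6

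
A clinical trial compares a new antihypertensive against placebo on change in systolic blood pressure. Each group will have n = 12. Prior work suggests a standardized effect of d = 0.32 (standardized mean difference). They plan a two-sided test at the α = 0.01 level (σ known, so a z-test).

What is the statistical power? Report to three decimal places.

Power ≈ 0.037

Noncentrality parameter: δ = d·√(n/2) = 0.32 × √(12/2) = 0.7838
Two-sided α = 0.01 → critical value z_{0.005} = 2.576.
Power = Φ(δ − 2.576) + Φ(−δ − 2.576) = Φ(-1.792) + Φ(-3.360) = 0.0366 + 0.0004 = 0.0370.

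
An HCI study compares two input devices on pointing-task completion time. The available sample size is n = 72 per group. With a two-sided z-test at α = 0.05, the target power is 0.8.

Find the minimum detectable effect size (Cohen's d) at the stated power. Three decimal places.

Required noncentrality: δ = z_{0.025} + z_{0.20} = 1.960 + 0.842 = 2.802.
(Lower-tail contribution to power is negligible for δ > 0.)
δ = d·√(n/2) ⇒ d = δ/√(n/2) = 2.802/√(72/2) = 0.4669.

d ≈ 0.467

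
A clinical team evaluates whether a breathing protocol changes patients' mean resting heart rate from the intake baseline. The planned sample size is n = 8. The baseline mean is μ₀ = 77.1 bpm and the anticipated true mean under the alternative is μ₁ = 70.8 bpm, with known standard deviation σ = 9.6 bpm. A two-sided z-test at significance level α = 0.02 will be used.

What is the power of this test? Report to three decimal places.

Power ≈ 0.319

Standardized effect: d = |μ₁ − μ₀| / σ = |70.8 − 77.1| / 9.6 = 0.6562
Noncentrality parameter: δ = d·√n = 0.6562 × √8 = 1.8562
Two-sided α = 0.02 → critical value z_{0.01} = 2.326.
Power = Φ(δ − 2.326) + Φ(−δ − 2.326) = Φ(-0.470) + Φ(-4.183) = 0.3191 + 0.0000 = 0.3191.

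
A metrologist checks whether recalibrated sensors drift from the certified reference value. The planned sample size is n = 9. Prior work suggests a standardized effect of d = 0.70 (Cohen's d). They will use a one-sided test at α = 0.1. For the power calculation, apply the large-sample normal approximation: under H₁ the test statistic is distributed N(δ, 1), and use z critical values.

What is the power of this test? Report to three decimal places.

Power ≈ 0.793

Noncentrality parameter: δ = d·√n = 0.70 × √9 = 2.1000
One-sided α = 0.1 → critical value z_{0.1} = 1.282.
Power = P(Z > 1.282 − δ) = Φ(0.818) = 0.7934.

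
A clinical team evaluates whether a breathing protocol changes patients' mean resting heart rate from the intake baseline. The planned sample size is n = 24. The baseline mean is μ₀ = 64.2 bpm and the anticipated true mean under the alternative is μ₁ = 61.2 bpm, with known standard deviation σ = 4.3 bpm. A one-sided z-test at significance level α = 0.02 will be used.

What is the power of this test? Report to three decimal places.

Power ≈ 0.914

Standardized effect: d = |μ₁ − μ₀| / σ = |61.2 − 64.2| / 4.3 = 0.6977
Noncentrality parameter: δ = d·√n = 0.6977 × √24 = 3.4179
One-sided α = 0.02 → critical value z_{0.02} = 2.054.
Power = P(Z > 2.054 − δ) = Φ(1.364) = 0.9137.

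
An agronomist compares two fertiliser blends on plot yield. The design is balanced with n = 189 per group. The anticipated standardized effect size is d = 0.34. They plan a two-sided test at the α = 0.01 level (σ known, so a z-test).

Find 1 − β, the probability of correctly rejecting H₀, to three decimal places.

Noncentrality parameter: δ = d·√(n/2) = 0.34 × √(189/2) = 3.3052
Two-sided α = 0.01 → critical value z_{0.005} = 2.576.
Power = Φ(δ − 2.576) + Φ(−δ − 2.576) = Φ(0.729) + Φ(-5.881) = 0.7671 + 0.0000 = 0.7671.

Power ≈ 0.767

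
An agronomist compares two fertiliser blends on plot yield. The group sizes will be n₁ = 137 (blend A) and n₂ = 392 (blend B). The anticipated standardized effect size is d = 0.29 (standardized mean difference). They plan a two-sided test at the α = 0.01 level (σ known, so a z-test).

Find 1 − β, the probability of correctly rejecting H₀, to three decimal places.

Power ≈ 0.635

Noncentrality parameter: δ = d / √(1/n₁ + 1/n₂) = 0.29 / √(1/137 + 1/392) = 2.9220
Critical value for a two-sided test at α = 0.01: z_{α/2} = 2.576.
Power = Φ(δ − 2.576) + Φ(−δ − 2.576) = Φ(0.346) + Φ(-5.498) = 0.6354 + 0.0000 = 0.6354.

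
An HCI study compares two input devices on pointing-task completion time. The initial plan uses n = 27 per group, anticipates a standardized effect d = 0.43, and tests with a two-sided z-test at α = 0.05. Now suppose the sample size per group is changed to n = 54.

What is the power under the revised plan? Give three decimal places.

With n = 54 per group: δ = d·√(n/2) = 0.43 × √(54/2) = 2.2343. Critical value z_{0.025} = 1.960.
Revised power = Φ(δ − 1.960) + Φ(−δ − 1.960) = Φ(0.274) + Φ(-4.194) = 0.6081 + 0.0000 = 0.6081.

Power ≈ 0.608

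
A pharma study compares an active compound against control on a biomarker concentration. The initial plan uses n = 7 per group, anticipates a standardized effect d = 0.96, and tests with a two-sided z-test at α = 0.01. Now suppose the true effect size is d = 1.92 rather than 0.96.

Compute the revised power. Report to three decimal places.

Power ≈ 0.845

With d = 1.92: δ = d·√(n/2) = 1.92 × √(7/2) = 3.5920. Critical value z_{0.005} = 2.576.
Revised power = Φ(δ − 2.576) + Φ(−δ − 2.576) = Φ(1.016) + Φ(-6.168) = 0.8452 + 0.0000 = 0.8452.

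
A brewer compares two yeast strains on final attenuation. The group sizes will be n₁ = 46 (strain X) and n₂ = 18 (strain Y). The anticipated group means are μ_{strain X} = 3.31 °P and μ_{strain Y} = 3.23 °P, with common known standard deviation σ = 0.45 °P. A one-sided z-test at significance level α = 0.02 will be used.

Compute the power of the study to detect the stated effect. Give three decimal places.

Power ≈ 0.079

Standardized effect: d = |μ_{strain X} − μ_{strain Y}| / σ = |3.31 − 3.23| / 0.45 = 0.1778
Noncentrality parameter: δ = d / √(1/n₁ + 1/n₂) = 0.1778 / √(1/46 + 1/18) = 0.6394
One-sided α = 0.02 → critical value z_{0.02} = 2.054.
Power = Φ(δ − 2.054) = Φ(-1.414) = 0.0786.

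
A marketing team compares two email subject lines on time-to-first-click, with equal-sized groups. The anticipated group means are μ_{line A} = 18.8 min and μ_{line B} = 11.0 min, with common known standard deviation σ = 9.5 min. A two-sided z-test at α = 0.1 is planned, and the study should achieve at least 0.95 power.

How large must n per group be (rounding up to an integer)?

Standardized effect: d = |μ_{line A} − μ_{line B}| / σ = |18.8 − 11.0| / 9.5 = 0.8211
For power 0.95 need Φ(δ − z_{0.05}) = 0.95, so δ = z_{0.05} + z_{0.05} = 1.645 + 1.645 = 3.290.
(The Φ(−δ − z_{α/2}) term is vanishingly small for δ > 0 and is dropped in the standard sample-size formula.)
δ = d·√(n/2) ⇒ n = 2(δ/d)² = 2 × (3.290 / 0.8211)² = 32.11.
Round up to the next whole unit.

n = 33 per group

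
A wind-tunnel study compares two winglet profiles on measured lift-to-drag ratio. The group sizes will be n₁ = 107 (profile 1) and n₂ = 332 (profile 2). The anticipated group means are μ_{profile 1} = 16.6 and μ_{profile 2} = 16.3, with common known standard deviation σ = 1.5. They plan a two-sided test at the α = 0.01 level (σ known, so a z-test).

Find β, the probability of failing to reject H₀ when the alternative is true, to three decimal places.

Standardized effect: d = |μ_{profile 1} − μ_{profile 2}| / σ = |16.6 − 16.3| / 1.5 = 0.2000
Noncentrality parameter: λ = d / √(1/n₁ + 1/n₂) = 0.2000 / √(1/107 + 1/332) = 1.7991
Two-sided α = 0.01 → critical value z_{0.005} = 2.576.
Power = Φ(λ − 2.576) + Φ(−λ − 2.576) = Φ(-0.777) + Φ(-4.375) = 0.2187 + 0.0000 = 0.2187.
Type II error: β = 1 − power = 1 − 0.2187 = 0.7813.

β ≈ 0.781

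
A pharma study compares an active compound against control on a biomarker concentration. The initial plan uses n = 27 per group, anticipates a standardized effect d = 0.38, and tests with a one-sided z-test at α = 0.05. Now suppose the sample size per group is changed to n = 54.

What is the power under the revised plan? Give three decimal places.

With n = 54 per group: δ = d·√(n/2) = 0.38 × √(54/2) = 1.9745. Critical value z_{0.05} = 1.645.
Revised power = P(Z > 1.645 − δ) = Φ(0.330) = 0.6292.

Power ≈ 0.629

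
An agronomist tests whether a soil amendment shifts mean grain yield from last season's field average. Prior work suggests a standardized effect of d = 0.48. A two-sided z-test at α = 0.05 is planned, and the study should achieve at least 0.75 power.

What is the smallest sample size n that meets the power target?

n = 31

For power 0.75 need Φ(δ − z_{0.025}) = 0.75, so δ = z_{0.025} + z_{0.25} = 1.960 + 0.674 = 2.634.
(The Φ(−δ − z_{α/2}) term is vanishingly small for δ > 0 and is dropped in the standard sample-size formula.)
δ = d·√n ⇒ n = (δ/d)² = (2.634 / 0.48)² = 30.12.
Round up to the next whole unit.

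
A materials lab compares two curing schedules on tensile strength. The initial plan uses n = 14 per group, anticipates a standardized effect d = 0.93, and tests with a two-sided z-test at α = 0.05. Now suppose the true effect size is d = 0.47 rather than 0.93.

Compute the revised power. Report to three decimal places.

Power ≈ 0.238

With d = 0.47: δ = d·√(n/2) = 0.47 × √(14/2) = 1.2435. Critical value z_{0.025} = 1.960.
Revised power = Φ(δ − 1.960) + Φ(−δ − 1.960) = Φ(-0.716) + Φ(-3.203) = 0.2369 + 0.0007 = 0.2375.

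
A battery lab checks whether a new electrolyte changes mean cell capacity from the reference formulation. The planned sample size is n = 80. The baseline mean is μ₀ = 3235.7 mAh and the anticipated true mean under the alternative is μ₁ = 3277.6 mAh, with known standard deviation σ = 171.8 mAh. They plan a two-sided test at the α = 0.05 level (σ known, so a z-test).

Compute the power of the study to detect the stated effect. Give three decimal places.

Power ≈ 0.588

Standardized effect: d = |μ₁ − μ₀| / σ = |3277.6 − 3235.7| / 171.8 = 0.2439
Noncentrality parameter: δ = d·√n = 0.2439 × √80 = 2.1814
Critical value for a two-sided test at α = 0.05: z_{α/2} = 1.960.
Power = Φ(δ − 1.960) + Φ(−δ − 1.960) = Φ(0.221) + Φ(-4.141) = 0.5876 + 0.0000 = 0.5876.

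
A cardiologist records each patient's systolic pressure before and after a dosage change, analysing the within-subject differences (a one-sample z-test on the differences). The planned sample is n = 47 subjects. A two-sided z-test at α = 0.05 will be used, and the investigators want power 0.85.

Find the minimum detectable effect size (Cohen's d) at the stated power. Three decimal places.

d ≈ 0.437

Required noncentrality: δ = z_{0.025} + z_{0.15} = 1.960 + 1.036 = 2.996.
(Lower-tail contribution to power is negligible for δ > 0.)
δ = d·√n ⇒ d = δ/√n = 2.996/√47 = 0.4371.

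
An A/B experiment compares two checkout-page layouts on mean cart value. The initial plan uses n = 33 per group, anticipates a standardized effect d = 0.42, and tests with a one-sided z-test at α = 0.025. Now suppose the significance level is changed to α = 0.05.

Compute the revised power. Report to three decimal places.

Power ≈ 0.524

δ = d·√(n/2) = 0.42 × √(33/2) = 1.7060 (unchanged). New critical value: z_{0.05} = 1.645.
Revised power = P(Z > 1.645 − δ) = Φ(0.061) = 0.5244.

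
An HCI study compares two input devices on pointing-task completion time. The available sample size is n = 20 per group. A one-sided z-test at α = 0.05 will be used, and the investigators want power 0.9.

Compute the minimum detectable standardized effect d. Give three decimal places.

d ≈ 0.925

Need Φ(δ − 1.645) = 0.9, so δ = 1.645 + 1.282 = 2.926.
δ = d·√(n/2) ⇒ d = δ/√(n/2) = 2.926/√(20/2) = 0.9254.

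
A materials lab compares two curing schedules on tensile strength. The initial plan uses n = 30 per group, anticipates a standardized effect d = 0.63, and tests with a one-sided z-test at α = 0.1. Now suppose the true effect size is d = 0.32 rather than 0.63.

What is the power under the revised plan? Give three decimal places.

With d = 0.32: δ = d·√(n/2) = 0.32 × √(30/2) = 1.2394. Critical value z_{0.1} = 1.282.
Revised power = P(Z > 1.282 − δ) = Φ(-0.042) = 0.4832.

Power ≈ 0.483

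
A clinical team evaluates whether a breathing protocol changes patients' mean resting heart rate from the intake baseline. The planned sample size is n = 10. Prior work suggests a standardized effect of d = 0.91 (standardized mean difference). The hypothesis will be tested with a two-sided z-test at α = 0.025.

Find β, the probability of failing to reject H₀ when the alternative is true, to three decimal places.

Noncentrality parameter: δ = d·√n = 0.91 × √10 = 2.8777
Critical value for a two-sided test at α = 0.025: z_{α/2} = 2.241.
Power = Φ(δ − 2.241) + Φ(−δ − 2.241) = Φ(0.636) + Φ(-5.119) = 0.7377 + 0.0000 = 0.7377.
Type II error: β = 1 − power = 1 − 0.7377 = 0.2623.

β ≈ 0.262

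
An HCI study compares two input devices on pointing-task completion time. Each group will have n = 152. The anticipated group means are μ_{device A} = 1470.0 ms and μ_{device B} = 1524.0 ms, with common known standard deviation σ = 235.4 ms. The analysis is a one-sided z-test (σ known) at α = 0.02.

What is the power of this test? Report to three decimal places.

Power ≈ 0.479

Standardized effect: d = |μ_{device A} − μ_{device B}| / σ = |1470.0 − 1524.0| / 235.4 = 0.2294
Noncentrality parameter: δ = d·√(n/2) = 0.2294 × √(152/2) = 1.9998
Critical value for a one-sided test at α = 0.02: z_α = 2.054.
Power = P(Z > 2.054 − δ) = Φ(-0.054) = 0.4785.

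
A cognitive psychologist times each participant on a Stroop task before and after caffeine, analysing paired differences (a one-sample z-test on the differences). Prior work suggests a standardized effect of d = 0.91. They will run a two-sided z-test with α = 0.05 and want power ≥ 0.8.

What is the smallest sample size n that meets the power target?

For power 0.8 need Φ(δ − z_{0.025}) = 0.8, so δ = z_{0.025} + z_{0.20} = 1.960 + 0.842 = 2.802.
(For δ > 0 the lower-tail rejection region contributes negligibly to power, so the one-term inversion is standard.)
δ = d·√n ⇒ n = (δ/d)² = (2.802 / 0.91)² = 9.48.
Round up to the next whole unit.

n = 10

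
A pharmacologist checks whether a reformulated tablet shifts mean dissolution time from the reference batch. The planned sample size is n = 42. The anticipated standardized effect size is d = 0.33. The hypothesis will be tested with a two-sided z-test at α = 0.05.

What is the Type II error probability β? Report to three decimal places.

β ≈ 0.429

Noncentrality parameter: δ = d·√n = 0.33 × √42 = 2.1386
Two-sided α = 0.05 → critical value z_{0.025} = 1.960.
Power = Φ(δ − 1.960) + Φ(−δ − 1.960) = Φ(0.179) + Φ(-4.099) = 0.5709 + 0.0000 = 0.5709.
Type II error: β = 1 − power = 1 − 0.5709 = 0.4291.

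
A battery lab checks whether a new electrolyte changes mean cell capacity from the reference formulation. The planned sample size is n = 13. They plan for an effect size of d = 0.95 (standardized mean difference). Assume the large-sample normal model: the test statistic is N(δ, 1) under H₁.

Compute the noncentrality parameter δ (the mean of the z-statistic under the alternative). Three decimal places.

δ ≈ 3.425

The noncentrality parameter scales effect size by the design's sample-size factor: δ = d·√n = 0.95 × √13 = 3.4253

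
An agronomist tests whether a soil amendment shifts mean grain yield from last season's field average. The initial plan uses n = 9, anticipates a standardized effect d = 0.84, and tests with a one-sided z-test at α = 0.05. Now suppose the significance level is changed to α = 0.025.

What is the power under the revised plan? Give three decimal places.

Power ≈ 0.712

δ = d·√n = 0.84 × √9 = 2.5200 (unchanged). New critical value: z_{0.025} = 1.960.
Revised power = Φ(δ − 1.960) = Φ(0.560) = 0.7123.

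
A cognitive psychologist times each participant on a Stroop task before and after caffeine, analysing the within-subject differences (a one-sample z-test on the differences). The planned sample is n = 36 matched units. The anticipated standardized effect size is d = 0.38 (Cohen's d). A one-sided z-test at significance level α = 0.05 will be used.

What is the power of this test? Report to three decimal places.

Noncentrality parameter: λ = d·√n = 0.38 × √36 = 2.2800
One-sided α = 0.05 → critical value z_{0.05} = 1.645.
Power = P(Z > 1.645 − λ) = Φ(0.635) = 0.7373.

Power ≈ 0.737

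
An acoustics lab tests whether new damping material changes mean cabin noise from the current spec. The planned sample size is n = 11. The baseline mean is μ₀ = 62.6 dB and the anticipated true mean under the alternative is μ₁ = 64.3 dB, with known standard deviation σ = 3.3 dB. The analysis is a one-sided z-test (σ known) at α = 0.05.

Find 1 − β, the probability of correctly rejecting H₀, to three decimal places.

Standardized effect: d = |μ₁ − μ₀| / σ = |64.3 − 62.6| / 3.3 = 0.5152
Noncentrality parameter: λ = d·√n = 0.5152 × √11 = 1.7086
One-sided α = 0.05 → critical value z_{0.05} = 1.645.
Power = P(Z > 1.645 − λ) = Φ(0.064) = 0.5254.

Power ≈ 0.525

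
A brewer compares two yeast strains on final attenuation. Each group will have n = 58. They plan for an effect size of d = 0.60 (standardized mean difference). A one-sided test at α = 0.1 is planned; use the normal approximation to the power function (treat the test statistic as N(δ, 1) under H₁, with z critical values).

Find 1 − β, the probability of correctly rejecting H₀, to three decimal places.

Noncentrality parameter: δ = d·√(n/2) = 0.60 × √(58/2) = 3.2311
One-sided α = 0.1 → critical value z_{0.1} = 1.282.
Power = Φ(δ − 1.282) = Φ(1.950) = 0.9744.

Power ≈ 0.974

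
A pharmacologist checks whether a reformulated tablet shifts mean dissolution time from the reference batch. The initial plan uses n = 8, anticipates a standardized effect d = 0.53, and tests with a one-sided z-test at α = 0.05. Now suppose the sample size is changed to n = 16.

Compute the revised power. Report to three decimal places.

With n = 16: δ = d·√n = 0.53 × √16 = 2.1200. Critical value z_{0.05} = 1.645.
Revised power = Φ(δ − 1.645) = Φ(0.475) = 0.6827.

Power ≈ 0.683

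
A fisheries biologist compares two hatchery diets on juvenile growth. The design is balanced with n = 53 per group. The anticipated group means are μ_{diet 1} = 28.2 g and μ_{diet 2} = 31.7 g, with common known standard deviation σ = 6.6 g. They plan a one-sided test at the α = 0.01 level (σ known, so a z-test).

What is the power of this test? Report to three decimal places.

Power ≈ 0.657

Standardized effect: d = |μ_{diet 1} − μ_{diet 2}| / σ = |28.2 − 31.7| / 6.6 = 0.5303
Noncentrality parameter: δ = d·√(n/2) = 0.5303 × √(53/2) = 2.7299
Critical value for a one-sided test at α = 0.01: z_α = 2.326.
Power = P(Z > 2.326 − δ) = Φ(0.404) = 0.6567.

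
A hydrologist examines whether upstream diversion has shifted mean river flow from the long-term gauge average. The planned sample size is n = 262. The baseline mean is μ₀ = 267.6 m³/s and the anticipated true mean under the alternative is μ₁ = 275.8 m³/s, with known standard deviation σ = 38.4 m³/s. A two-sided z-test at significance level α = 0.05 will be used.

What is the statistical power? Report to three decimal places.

Standardized effect: d = |μ₁ − μ₀| / σ = |275.8 − 267.6| / 38.4 = 0.2135
Noncentrality parameter: δ = d·√n = 0.2135 × √262 = 3.4565
Two-sided α = 0.05 → critical value z_{0.025} = 1.960.
Power = Φ(δ − 1.960) + Φ(−δ − 1.960) = Φ(1.497) + Φ(-5.416) = 0.9327 + 0.0000 = 0.9327.

Power ≈ 0.933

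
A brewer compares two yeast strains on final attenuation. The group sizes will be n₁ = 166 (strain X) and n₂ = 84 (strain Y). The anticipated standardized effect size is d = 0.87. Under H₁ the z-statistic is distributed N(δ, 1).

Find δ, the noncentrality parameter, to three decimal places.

δ ≈ 6.497

The noncentrality parameter scales effect size by the design's sample-size factor: δ = d / √(1/n₁ + 1/n₂) = 0.87 / √(1/166 + 1/84) = 6.4974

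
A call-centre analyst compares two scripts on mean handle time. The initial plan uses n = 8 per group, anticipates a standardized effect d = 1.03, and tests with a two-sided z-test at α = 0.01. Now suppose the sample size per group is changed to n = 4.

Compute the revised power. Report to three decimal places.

Power ≈ 0.132

With n = 4 per group: δ = d·√(n/2) = 1.03 × √(4/2) = 1.4566. Critical value z_{0.005} = 2.576.
Revised power = Φ(δ − 2.576) + Φ(−δ − 2.576) = Φ(-1.119) + Φ(-4.032) = 0.1315 + 0.0000 = 0.1316.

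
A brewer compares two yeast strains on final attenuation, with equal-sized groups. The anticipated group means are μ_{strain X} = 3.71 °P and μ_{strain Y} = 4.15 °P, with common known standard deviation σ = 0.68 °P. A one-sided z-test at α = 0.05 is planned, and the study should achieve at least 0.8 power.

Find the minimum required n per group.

Standardized effect: d = |μ_{strain X} − μ_{strain Y}| / σ = |3.71 − 4.15| / 0.68 = 0.6471
Set Φ(δ − 1.645) = 0.8; then δ − 1.645 = Φ⁻¹(0.8) = 0.842, giving δ = 2.486.
δ = d·√(n/2) ⇒ n = 2(δ/d)² = 2 × (2.486 / 0.6471)² = 29.53.
Rounding up, n = 30 per group.

n = 30 per group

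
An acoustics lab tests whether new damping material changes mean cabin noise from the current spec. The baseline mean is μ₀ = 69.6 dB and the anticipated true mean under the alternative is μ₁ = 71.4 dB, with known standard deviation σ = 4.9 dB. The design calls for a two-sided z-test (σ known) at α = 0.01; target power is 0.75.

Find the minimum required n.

Standardized effect: d = |μ₁ − μ₀| / σ = |71.4 − 69.6| / 4.9 = 0.3673
Set Φ(δ − 2.576) = 0.75; then δ − 2.576 = Φ⁻¹(0.75) = 0.674, giving δ = 3.250.
(Ignoring the negligible lower-tail rejection probability gives the usual closed-form inversion.)
δ = d·√n ⇒ n = (δ/d)² = (3.250 / 0.3673)² = 78.29.
Rounding up, n = 79.

n = 79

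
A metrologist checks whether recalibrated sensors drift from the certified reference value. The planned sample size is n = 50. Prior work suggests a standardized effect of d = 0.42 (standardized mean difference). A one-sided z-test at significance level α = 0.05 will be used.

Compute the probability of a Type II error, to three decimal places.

β ≈ 0.093

Noncentrality parameter: δ = d·√n = 0.42 × √50 = 2.9698
Critical value for a one-sided test at α = 0.05: z_α = 1.645.
Power = Φ(δ − 1.645) = Φ(1.325) = 0.9074.
Type II error: β = 1 − power = 1 − 0.9074 = 0.0926.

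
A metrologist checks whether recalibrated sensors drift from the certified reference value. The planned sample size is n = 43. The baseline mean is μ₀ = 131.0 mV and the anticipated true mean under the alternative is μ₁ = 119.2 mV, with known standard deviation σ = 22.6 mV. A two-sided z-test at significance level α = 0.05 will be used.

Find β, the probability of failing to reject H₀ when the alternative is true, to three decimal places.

Standardized effect: d = |μ₁ − μ₀| / σ = |119.2 − 131.0| / 22.6 = 0.5221
Noncentrality parameter: δ = d·√n = 0.5221 × √43 = 3.4238
Critical value for a two-sided test at α = 0.05: z_{α/2} = 1.960.
Power = Φ(δ − 1.960) + Φ(−δ − 1.960) = Φ(1.464) + Φ(-5.384) = 0.9284 + 0.0000 = 0.9284.
Type II error: β = 1 − power = 1 − 0.9284 = 0.0716.

β ≈ 0.072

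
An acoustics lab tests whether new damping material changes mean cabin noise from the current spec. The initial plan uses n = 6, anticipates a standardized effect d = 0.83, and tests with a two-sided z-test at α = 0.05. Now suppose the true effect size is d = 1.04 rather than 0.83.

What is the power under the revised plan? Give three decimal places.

Power ≈ 0.722

With d = 1.04: δ = d·√n = 1.04 × √6 = 2.5475. Critical value z_{0.025} = 1.960.
Revised power = Φ(δ − 1.960) + Φ(−δ − 1.960) = Φ(0.588) + Φ(-4.507) = 0.7216 + 0.0000 = 0.7216.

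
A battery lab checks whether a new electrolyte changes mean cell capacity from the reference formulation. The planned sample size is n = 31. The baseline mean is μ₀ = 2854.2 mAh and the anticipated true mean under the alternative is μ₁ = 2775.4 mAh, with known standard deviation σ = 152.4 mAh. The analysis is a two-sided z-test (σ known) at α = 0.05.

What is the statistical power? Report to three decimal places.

Power ≈ 0.821

Standardized effect: d = |μ₁ − μ₀| / σ = |2775.4 − 2854.2| / 152.4 = 0.5171
Noncentrality parameter: λ = d·√n = 0.5171 × √31 = 2.8789
Two-sided α = 0.05 → critical value z_{0.025} = 1.960.
Power = Φ(λ − 1.960) + Φ(−λ − 1.960) = Φ(0.919) + Φ(-4.839) = 0.8209 + 0.0000 = 0.8209.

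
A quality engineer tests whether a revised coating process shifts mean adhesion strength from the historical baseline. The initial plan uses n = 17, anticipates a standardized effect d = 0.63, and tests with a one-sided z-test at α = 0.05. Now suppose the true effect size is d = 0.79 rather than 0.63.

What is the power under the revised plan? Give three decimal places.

With d = 0.79: δ = d·√n = 0.79 × √17 = 3.2573. Critical value z_{0.05} = 1.645.
Revised power = P(Z > 1.645 − δ) = Φ(1.612) = 0.9466.

Power ≈ 0.947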